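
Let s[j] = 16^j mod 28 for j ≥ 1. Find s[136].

We have s[1] = 16; s[2] = 4; s[3] = 8; s[4] = 16.
The sequence repeats with period 3.
(136 - 1) mod 3 = 0, so s[136] = s[1] = 16.

16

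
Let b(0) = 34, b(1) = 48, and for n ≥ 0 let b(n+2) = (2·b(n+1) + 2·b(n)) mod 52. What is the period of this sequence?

12

b(0) = 34; b(1) = 48; b(2) = 8; b(3) = 8; b(4) = 32; b(5) = 28; b(6) = 16; b(7) = 36; b(8) = 0; b(9) = 20; b(10) = 40; b(11) = 16; b(12) = 8; b(13) = 48; b(14) = 8.
Since (b(13), b(14)) = (b(1), b(2)) = (48, 8) (two consecutive terms determine the rest), the sequence is eventually periodic: after a pre-period of length 1 it cycles with period 12.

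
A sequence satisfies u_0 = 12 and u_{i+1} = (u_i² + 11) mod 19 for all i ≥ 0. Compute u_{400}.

We have u_0 = 12, u_1 = 3, u_2 = 1, u_3 = 12.
Since u_3 = u_0 = 12, the sequence is periodic with period 3.
(400 - 0) mod 3 = 1, so u_{400} = u_1 = 3.

3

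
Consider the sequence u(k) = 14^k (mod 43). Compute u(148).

14

Computing terms: u(0) = 1, u(1) = 14, u(2) = 24, u(3) = 35, u(4) = 17, u(5) = 23, u(6) = 21, u(7) = 36, u(8) = 31, u(9) = 4, u(10) = 13, u(11) = 10, u(12) = 11, u(13) = 25, u(14) = 6, u(15) = 41, u(16) = 15, u(17) = 38, u(18) = 16, u(19) = 9, u(20) = 40, u(21) = 1.
Since u(21) = u(0) = 1, the sequence is periodic with period 21.
So u(148) = u(0 + ((148-0) mod 21)) = u(1) = 14.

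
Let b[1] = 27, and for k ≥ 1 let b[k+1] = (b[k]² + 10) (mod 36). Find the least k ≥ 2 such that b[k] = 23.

4

Listing terms: b[1] = 27,  b[2] = 19,  b[3] = 11,  b[4] = 23,  b[5] = 35,  b[6] = 11.
Since b[6] = b[3] = 11, the sequence is eventually periodic: after a pre-period of length 2 it cycles with period 3.
The value 23 first appears (with k ≥ 2) at b[4].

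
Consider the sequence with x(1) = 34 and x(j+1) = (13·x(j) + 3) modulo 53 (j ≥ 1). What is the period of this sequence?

13

Listing terms: x(1) = 34; x(2) = 21; x(3) = 11; x(4) = 40; x(5) = 46; x(6) = 18; x(7) = 25; x(8) = 10; x(9) = 27; x(10) = 36; x(11) = 47; x(12) = 31; x(13) = 35; x(14) = 34.
The sequence repeats with period 13.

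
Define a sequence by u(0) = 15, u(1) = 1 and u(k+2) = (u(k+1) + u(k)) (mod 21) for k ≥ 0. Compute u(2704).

We have u(0) = 15; u(1) = 1; u(2) = 16; u(3) = 17; u(4) = 12; u(5) = 8; u(6) = 20; u(7) = 7; u(8) = 6; u(9) = 13; u(10) = 19; u(11) = 11; u(12) = 9; u(13) = 20; u(14) = 8; u(15) = 7; u(16) = 15; u(17) = 1.
Since (u(16), u(17)) = (u(0), u(1)) = (15, 1) (two consecutive terms determine the rest), the sequence is periodic with period 16.
(2704 - 0) mod 16 = 0, so u(2704) = u(0) = 15.

15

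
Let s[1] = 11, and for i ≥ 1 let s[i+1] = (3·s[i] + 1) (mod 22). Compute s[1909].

13

Listing terms: s[1] = 11; s[2] = 12; s[3] = 15; s[4] = 2; s[5] = 7; s[6] = 0; s[7] = 1; s[8] = 4; s[9] = 13; s[10] = 18; s[11] = 11.
Since s[11] = s[1] = 11, the sequence is periodic with period 10.
(1909 - 1) mod 10 = 8, so s[1909] = s[9] = 13.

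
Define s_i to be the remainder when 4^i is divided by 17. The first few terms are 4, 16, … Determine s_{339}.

13

We have s_1 = 4, s_2 = 16, s_3 = 13, s_4 = 1, s_5 = 4.
The sequence repeats with period 4.
(339 - 1) mod 4 = 2, so s_{339} = s_3 = 13.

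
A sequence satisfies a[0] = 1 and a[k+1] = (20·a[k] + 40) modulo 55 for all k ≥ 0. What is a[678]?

35

Computing terms: a[0] = 1; a[1] = 5; a[2] = 30; a[3] = 35; a[4] = 25; a[5] = 45; a[6] = 5.
Since a[6] = a[1] = 5, the sequence is eventually periodic: after a pre-period of length 1 it cycles with period 5.
For k ≥ 1, a[k] depends only on (k - 1) mod 5. (678 - 1) mod 5 = 2, so a[678] = a[3] = 35.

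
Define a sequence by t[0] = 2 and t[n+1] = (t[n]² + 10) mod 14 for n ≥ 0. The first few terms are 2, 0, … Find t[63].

t[0] = 2, t[1] = 0, t[2] = 10, t[3] = 12, t[4] = 0.
Since t[4] = t[1] = 0, the sequence is eventually periodic: after a pre-period of length 1 it cycles with period 3.
For n ≥ 1, t[n] depends only on (n - 1) mod 3. (63 - 1) mod 3 = 2, so t[63] = t[3] = 12.

12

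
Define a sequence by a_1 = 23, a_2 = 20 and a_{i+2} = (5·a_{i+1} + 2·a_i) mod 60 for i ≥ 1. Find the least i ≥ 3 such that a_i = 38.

9

Computing terms: a_1 = 23,  a_2 = 20,  a_3 = 26,  a_4 = 50,  a_5 = 2,  a_6 = 50,  a_7 = 14,  a_8 = 50,  a_9 = 38,  a_{10} = 50,  a_{11} = 26,  a_{12} = 50.
Since (a_{11}, a_{12}) = (a_3, a_4) = (26, 50) (two consecutive terms determine the rest), the sequence is eventually periodic: after a pre-period of length 2 it cycles with period 8.
The value 38 first appears (with i ≥ 3) at a_9.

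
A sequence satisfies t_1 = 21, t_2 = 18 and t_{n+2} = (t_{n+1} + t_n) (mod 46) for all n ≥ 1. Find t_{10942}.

19

We have t_1 = 21, t_2 = 18, t_3 = 39, t_4 = 11, t_5 = 4, t_6 = 15, t_7 = 19, t_8 = 34, t_9 = 7, t_{10} = 41, t_{11} = 2, t_{12} = 43, t_{13} = 45, t_{14} = 42, t_{15} = 41, t_{16} = 37, t_{17} = 32, t_{18} = 23, t_{19} = 9, t_{20} = 32, t_{21} = 41, t_{22} = 27, t_{23} = 22, t_{24} = 3, t_{25} = 25, t_{26} = 28, t_{27} = 7, t_{28} = 35, t_{29} = 42, t_{30} = 31, t_{31} = 27, t_{32} = 12, t_{33} = 39, t_{34} = 5, t_{35} = 44, t_{36} = 3, t_{37} = 1, t_{38} = 4, t_{39} = 5, t_{40} = 9, t_{41} = 14, t_{42} = 23, t_{43} = 37, t_{44} = 14, t_{45} = 5, t_{46} = 19, t_{47} = 24, t_{48} = 43, t_{49} = 21, t_{50} = 18.
Since (t_{49}, t_{50}) = (t_1, t_2) = (21, 18) (two consecutive terms determine the rest), the sequence is periodic with period 48.
So t_{10942} = t_{1 + ((10942-1) mod 48)} = t_{46} = 19.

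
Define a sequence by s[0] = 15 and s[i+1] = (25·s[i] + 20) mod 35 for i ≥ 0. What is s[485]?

25

Computing terms: s[0] = 15, s[1] = 10, s[2] = 25, s[3] = 15.
The sequence repeats with period 3.
So s[485] = s[0 + ((485-0) mod 3)] = s[2] = 25.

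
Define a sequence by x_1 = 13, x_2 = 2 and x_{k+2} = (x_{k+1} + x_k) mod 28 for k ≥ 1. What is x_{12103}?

25

Computing terms: x_1 = 13; x_2 = 2; x_3 = 15; x_4 = 17; x_5 = 4; x_6 = 21; x_7 = 25; x_8 = 18; x_9 = 15; x_{10} = 5; x_{11} = 20; x_{12} = 25; x_{13} = 17; x_{14} = 14; x_{15} = 3; x_{16} = 17; x_{17} = 20; x_{18} = 9; x_{19} = 1; x_{20} = 10; x_{21} = 11; x_{22} = 21; x_{23} = 4; x_{24} = 25; x_{25} = 1; x_{26} = 26; x_{27} = 27; x_{28} = 25; x_{29} = 24; x_{30} = 21; x_{31} = 17; x_{32} = 10; x_{33} = 27; x_{34} = 9; x_{35} = 8; x_{36} = 17; x_{37} = 25; x_{38} = 14; x_{39} = 11; x_{40} = 25; x_{41} = 8; x_{42} = 5; x_{43} = 13; x_{44} = 18; x_{45} = 3; x_{46} = 21; x_{47} = 24; x_{48} = 17; x_{49} = 13; x_{50} = 2.
Since (x_{49}, x_{50}) = (x_1, x_2) = (13, 2) (two consecutive terms determine the rest), the sequence is periodic with period 48.
(12103 - 1) mod 48 = 6, so x_{12103} = x_7 = 25.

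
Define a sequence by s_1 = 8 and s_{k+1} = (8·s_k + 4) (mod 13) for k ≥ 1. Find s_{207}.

Listing terms: s_1 = 8, s_2 = 3, s_3 = 2, s_4 = 7, s_5 = 8.
The sequence repeats with period 4.
So s_{207} = s_{1 + ((207-1) mod 4)} = s_3 = 2.

2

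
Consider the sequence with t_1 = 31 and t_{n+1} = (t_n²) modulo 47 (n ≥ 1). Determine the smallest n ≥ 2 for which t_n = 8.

7

t_1 = 31, t_2 = 21, t_3 = 18, t_4 = 42, t_5 = 25, t_6 = 14, t_7 = 8, t_8 = 17, t_9 = 7, t_{10} = 2, t_{11} = 4, t_{12} = 16, t_{13} = 21.
Since t_{13} = t_2 = 21, the sequence is eventually periodic: after a pre-period of length 1 it cycles with period 11.
The value 8 first appears (with n ≥ 2) at t_7.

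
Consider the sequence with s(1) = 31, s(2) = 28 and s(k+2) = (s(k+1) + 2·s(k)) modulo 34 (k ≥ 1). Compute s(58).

Computing terms: s(1) = 31, s(2) = 28, s(3) = 22, s(4) = 10, s(5) = 20, s(6) = 6, s(7) = 12, s(8) = 24, s(9) = 14, s(10) = 28, s(11) = 22.
Since (s(10), s(11)) = (s(2), s(3)) = (28, 22) (two consecutive terms determine the rest), the sequence is eventually periodic: after a pre-period of length 1 it cycles with period 8.
For k ≥ 2, s(k) depends only on (k - 2) mod 8. (58 - 2) mod 8 = 0, so s(58) = s(2) = 28.

28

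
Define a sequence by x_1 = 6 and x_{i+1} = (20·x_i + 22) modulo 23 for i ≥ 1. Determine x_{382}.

16

x_1 = 6, x_2 = 4, x_3 = 10, x_4 = 15, x_5 = 0, x_6 = 22, x_7 = 2, x_8 = 16, x_9 = 20, x_{10} = 8, x_{11} = 21, x_{12} = 5, x_{13} = 7, x_{14} = 1, x_{15} = 19, x_{16} = 11, x_{17} = 12, x_{18} = 9, x_{19} = 18, x_{20} = 14, x_{21} = 3, x_{22} = 13, x_{23} = 6.
The sequence repeats with period 22.
(382 - 1) mod 22 = 7, so x_{382} = x_8 = 16.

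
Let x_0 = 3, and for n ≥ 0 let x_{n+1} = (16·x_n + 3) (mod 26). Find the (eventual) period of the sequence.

3

x_0 = 3, x_1 = 25, x_2 = 13, x_3 = 3.
The sequence repeats with period 3.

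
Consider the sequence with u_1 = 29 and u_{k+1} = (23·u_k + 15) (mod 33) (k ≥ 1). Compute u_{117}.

20

We have u_1 = 29, u_2 = 22, u_3 = 26, u_4 = 19, u_5 = 23, u_6 = 16, u_7 = 20, u_8 = 13, u_9 = 17, u_{10} = 10, u_{11} = 14, u_{12} = 7, u_{13} = 11, u_{14} = 4, u_{15} = 8, u_{16} = 1, u_{17} = 5, u_{18} = 31, u_{19} = 2, u_{20} = 28, u_{21} = 32, u_{22} = 25, u_{23} = 29.
Since u_{23} = u_1 = 29, the sequence is periodic with period 22.
So u_{117} = u_{1 + ((117-1) mod 22)} = u_7 = 20.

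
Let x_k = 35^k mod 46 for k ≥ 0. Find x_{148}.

x_0 = 1; x_1 = 35; x_2 = 29; x_3 = 3; x_4 = 13; x_5 = 41; x_6 = 9; x_7 = 39; x_8 = 31; x_9 = 27; x_{10} = 25; x_{11} = 1.
Since x_{11} = x_0 = 1, the sequence is periodic with period 11.
(148 - 0) mod 11 = 5, so x_{148} = x_5 = 41.

41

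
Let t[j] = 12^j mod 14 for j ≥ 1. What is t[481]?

Listing terms: t[1] = 12, t[2] = 4, t[3] = 6, t[4] = 2, t[5] = 10, t[6] = 8, t[7] = 12.
Since t[7] = t[1] = 12, the sequence is periodic with period 6.
So t[481] = t[1 + ((481-1) mod 6)] = t[1] = 12.

12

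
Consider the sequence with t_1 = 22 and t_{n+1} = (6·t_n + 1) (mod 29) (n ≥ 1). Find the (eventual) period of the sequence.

Computing terms: t_1 = 22; t_2 = 17; t_3 = 16; t_4 = 10; t_5 = 3; t_6 = 19; t_7 = 28; t_8 = 24; t_9 = 0; t_{10} = 1; t_{11} = 7; t_{12} = 14; t_{13} = 27; t_{14} = 18; t_{15} = 22.
Since t_{15} = t_1 = 22, the sequence is periodic with period 14.

14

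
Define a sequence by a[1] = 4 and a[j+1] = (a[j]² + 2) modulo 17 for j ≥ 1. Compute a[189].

a[1] = 4,  a[2] = 1,  a[3] = 3,  a[4] = 11,  a[5] = 4.
The sequence repeats with period 4.
(189 - 1) mod 4 = 0, so a[189] = a[1] = 4.

4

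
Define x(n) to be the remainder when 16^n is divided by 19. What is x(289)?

Computing terms: x(1) = 16, x(2) = 9, x(3) = 11, x(4) = 5, x(5) = 4, x(6) = 7, x(7) = 17, x(8) = 6, x(9) = 1, x(10) = 16.
The sequence repeats with period 9.
(289 - 1) mod 9 = 0, so x(289) = x(1) = 16.

16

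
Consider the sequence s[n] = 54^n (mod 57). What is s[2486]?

9

Listing terms: s[1] = 54,  s[2] = 9,  s[3] = 30,  s[4] = 24,  s[5] = 42,  s[6] = 45,  s[7] = 36,  s[8] = 6,  s[9] = 39,  s[10] = 54.
Since s[10] = s[1] = 54, the sequence is periodic with period 9.
So s[2486] = s[1 + ((2486-1) mod 9)] = s[2] = 9.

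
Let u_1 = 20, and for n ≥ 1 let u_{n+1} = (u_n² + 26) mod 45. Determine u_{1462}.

0

We have u_1 = 20; u_2 = 21; u_3 = 17; u_4 = 0; u_5 = 26; u_6 = 27; u_7 = 35; u_8 = 36; u_9 = 17.
Since u_9 = u_3 = 17, the sequence is eventually periodic: after a pre-period of length 2 it cycles with period 6.
For n ≥ 3, u_n depends only on (n - 3) mod 6. (1462 - 3) mod 6 = 1, so u_{1462} = u_4 = 0.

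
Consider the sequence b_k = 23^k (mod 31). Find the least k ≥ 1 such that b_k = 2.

2

Computing terms: b_0 = 1,  b_1 = 23,  b_2 = 2,  b_3 = 15,  b_4 = 4,  b_5 = 30,  b_6 = 8,  b_7 = 29,  b_8 = 16,  b_9 = 27,  b_{10} = 1.
Since b_{10} = b_0 = 1, the sequence is periodic with period 10.
The value 2 first appears (with k ≥ 1) at b_2.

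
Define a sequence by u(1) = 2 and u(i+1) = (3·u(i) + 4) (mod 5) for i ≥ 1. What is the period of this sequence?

4

Computing terms: u(1) = 2, u(2) = 0, u(3) = 4, u(4) = 1, u(5) = 2.
Since u(5) = u(1) = 2, the sequence is periodic with period 4.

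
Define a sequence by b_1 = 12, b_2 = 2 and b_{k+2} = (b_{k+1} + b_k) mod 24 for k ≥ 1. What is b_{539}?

b_1 = 12,  b_2 = 2,  b_3 = 14,  b_4 = 16,  b_5 = 6,  b_6 = 22,  b_7 = 4,  b_8 = 2,  b_9 = 6,  b_{10} = 8,  b_{11} = 14,  b_{12} = 22,  b_{13} = 12,  b_{14} = 10,  b_{15} = 22,  b_{16} = 8,  b_{17} = 6,  b_{18} = 14,  b_{19} = 20,  b_{20} = 10,  b_{21} = 6,  b_{22} = 16,  b_{23} = 22,  b_{24} = 14,  b_{25} = 12,  b_{26} = 2.
Since (b_{25}, b_{26}) = (b_1, b_2) = (12, 2) (two consecutive terms determine the rest), the sequence is periodic with period 24.
(539 - 1) mod 24 = 10, so b_{539} = b_{11} = 14.

14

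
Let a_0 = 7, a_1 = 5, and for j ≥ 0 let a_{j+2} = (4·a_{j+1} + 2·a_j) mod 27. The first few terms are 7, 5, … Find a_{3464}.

25

We have a_0 = 7,  a_1 = 5,  a_2 = 7,  a_3 = 11,  a_4 = 4,  a_5 = 11,  a_6 = 25,  a_7 = 14,  a_8 = 25,  a_9 = 20,  a_{10} = 22,  a_{11} = 20,  a_{12} = 16,  a_{13} = 23,  a_{14} = 16,  a_{15} = 2,  a_{16} = 13,  a_{17} = 2,  a_{18} = 7,  a_{19} = 5.
The sequence repeats with period 18.
(3464 - 0) mod 18 = 8, so a_{3464} = a_8 = 25.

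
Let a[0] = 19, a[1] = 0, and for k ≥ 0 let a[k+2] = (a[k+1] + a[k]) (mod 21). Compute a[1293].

6

Listing terms: a[0] = 19,  a[1] = 0,  a[2] = 19,  a[3] = 19,  a[4] = 17,  a[5] = 15,  a[6] = 11,  a[7] = 5,  a[8] = 16,  a[9] = 0,  a[10] = 16,  a[11] = 16,  a[12] = 11,  a[13] = 6,  a[14] = 17,  a[15] = 2,  a[16] = 19,  a[17] = 0.
The sequence repeats with period 16.
(1293 - 0) mod 16 = 13, so a[1293] = a[13] = 6.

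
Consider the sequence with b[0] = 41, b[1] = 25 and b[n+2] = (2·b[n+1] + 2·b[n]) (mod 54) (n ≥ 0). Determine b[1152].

32

We have b[0] = 41,  b[1] = 25,  b[2] = 24,  b[3] = 44,  b[4] = 28,  b[5] = 36,  b[6] = 20,  b[7] = 4,  b[8] = 48,  b[9] = 50,  b[10] = 34,  b[11] = 6,  b[12] = 26,  b[13] = 10,  b[14] = 18,  b[15] = 2,  b[16] = 40,  b[17] = 30,  b[18] = 32,  b[19] = 16,  b[20] = 42,  b[21] = 8,  b[22] = 46,  b[23] = 0,  b[24] = 38,  b[25] = 22,  b[26] = 12,  b[27] = 14,  b[28] = 52,  b[29] = 24,  b[30] = 44.
Since (b[29], b[30]) = (b[2], b[3]) = (24, 44) (two consecutive terms determine the rest), the sequence is eventually periodic: after a pre-period of length 2 it cycles with period 27.
For n ≥ 2, b[n] depends only on (n - 2) mod 27. (1152 - 2) mod 27 = 16, so b[1152] = b[18] = 32.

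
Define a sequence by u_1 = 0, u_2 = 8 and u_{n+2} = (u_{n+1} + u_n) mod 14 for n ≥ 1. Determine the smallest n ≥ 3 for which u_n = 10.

5

u_1 = 0; u_2 = 8; u_3 = 8; u_4 = 2; u_5 = 10; u_6 = 12; u_7 = 8; u_8 = 6; u_9 = 0; u_{10} = 6; u_{11} = 6; u_{12} = 12; u_{13} = 4; u_{14} = 2; u_{15} = 6; u_{16} = 8; u_{17} = 0; u_{18} = 8.
Since (u_{17}, u_{18}) = (u_1, u_2) = (0, 8) (two consecutive terms determine the rest), the sequence is periodic with period 16.
The value 10 first appears (with n ≥ 3) at u_5.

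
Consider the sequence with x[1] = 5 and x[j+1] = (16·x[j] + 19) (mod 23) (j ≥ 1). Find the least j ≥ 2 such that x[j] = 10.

7

Listing terms: x[1] = 5; x[2] = 7; x[3] = 16; x[4] = 22; x[5] = 3; x[6] = 21; x[7] = 10; x[8] = 18; x[9] = 8; x[10] = 9; x[11] = 2; x[12] = 5.
The sequence repeats with period 11.
The value 10 first appears (with j ≥ 2) at x[7].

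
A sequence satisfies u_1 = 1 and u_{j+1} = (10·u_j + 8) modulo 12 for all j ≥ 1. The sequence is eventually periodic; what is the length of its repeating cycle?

u_1 = 1, u_2 = 6, u_3 = 8, u_4 = 4, u_5 = 0, u_6 = 8.
Since u_6 = u_3 = 8, the sequence is eventually periodic: after a pre-period of length 2 it cycles with period 3.

3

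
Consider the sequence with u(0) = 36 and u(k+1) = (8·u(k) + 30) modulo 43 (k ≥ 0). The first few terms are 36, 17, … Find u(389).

u(0) = 36; u(1) = 17; u(2) = 37; u(3) = 25; u(4) = 15; u(5) = 21; u(6) = 26; u(7) = 23; u(8) = 42; u(9) = 22; u(10) = 34; u(11) = 1; u(12) = 38; u(13) = 33; u(14) = 36.
Since u(14) = u(0) = 36, the sequence is periodic with period 14.
(389 - 0) mod 14 = 11, so u(389) = u(11) = 1.

1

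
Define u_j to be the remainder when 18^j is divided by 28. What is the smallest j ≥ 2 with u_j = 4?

4

We have u_1 = 18,  u_2 = 16,  u_3 = 8,  u_4 = 4,  u_5 = 16.
Since u_5 = u_2 = 16, the sequence is eventually periodic: after a pre-period of length 1 it cycles with period 3.
The value 4 first appears (with j ≥ 2) at u_4.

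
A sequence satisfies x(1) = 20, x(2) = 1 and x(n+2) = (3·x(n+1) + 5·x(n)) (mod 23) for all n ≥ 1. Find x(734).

Computing terms: x(1) = 20,  x(2) = 1,  x(3) = 11,  x(4) = 15,  x(5) = 8,  x(6) = 7,  x(7) = 15,  x(8) = 11,  x(9) = 16,  x(10) = 11,  x(11) = 21,  x(12) = 3,  x(13) = 22,  x(14) = 12,  x(15) = 8,  x(16) = 15,  x(17) = 16,  x(18) = 8,  x(19) = 12,  x(20) = 7,  x(21) = 12,  x(22) = 2,  x(23) = 20,  x(24) = 1.
Since (x(23), x(24)) = (x(1), x(2)) = (20, 1) (two consecutive terms determine the rest), the sequence is periodic with period 22.
So x(734) = x(1 + ((734-1) mod 22)) = x(8) = 11.

11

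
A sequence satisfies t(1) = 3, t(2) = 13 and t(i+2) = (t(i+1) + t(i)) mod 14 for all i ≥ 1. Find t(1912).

11

Computing terms: t(1) = 3,  t(2) = 13,  t(3) = 2,  t(4) = 1,  t(5) = 3,  t(6) = 4,  t(7) = 7,  t(8) = 11,  t(9) = 4,  t(10) = 1,  t(11) = 5,  t(12) = 6,  t(13) = 11,  t(14) = 3,  t(15) = 0,  t(16) = 3,  t(17) = 3,  t(18) = 6,  t(19) = 9,  t(20) = 1,  t(21) = 10,  t(22) = 11,  t(23) = 7,  t(24) = 4,  t(25) = 11,  t(26) = 1,  t(27) = 12,  t(28) = 13,  t(29) = 11,  t(30) = 10,  t(31) = 7,  t(32) = 3,  t(33) = 10,  t(34) = 13,  t(35) = 9,  t(36) = 8,  t(37) = 3,  t(38) = 11,  t(39) = 0,  t(40) = 11,  t(41) = 11,  t(42) = 8,  t(43) = 5,  t(44) = 13,  t(45) = 4,  t(46) = 3,  t(47) = 7,  t(48) = 10,  t(49) = 3,  t(50) = 13.
The sequence repeats with period 48.
(1912 - 1) mod 48 = 39, so t(1912) = t(40) = 11.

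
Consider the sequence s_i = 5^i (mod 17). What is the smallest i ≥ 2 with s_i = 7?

s_1 = 5; s_2 = 8; s_3 = 6; s_4 = 13; s_5 = 14; s_6 = 2; s_7 = 10; s_8 = 16; s_9 = 12; s_{10} = 9; s_{11} = 11; s_{12} = 4; s_{13} = 3; s_{14} = 15; s_{15} = 7; s_{16} = 1; s_{17} = 5.
The sequence repeats with period 16.
The value 7 first appears (with i ≥ 2) at s_{15}.

15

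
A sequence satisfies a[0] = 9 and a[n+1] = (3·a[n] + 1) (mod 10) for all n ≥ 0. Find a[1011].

6

a[0] = 9, a[1] = 8, a[2] = 5, a[3] = 6, a[4] = 9.
The sequence repeats with period 4.
So a[1011] = a[0 + ((1011-0) mod 4)] = a[3] = 6.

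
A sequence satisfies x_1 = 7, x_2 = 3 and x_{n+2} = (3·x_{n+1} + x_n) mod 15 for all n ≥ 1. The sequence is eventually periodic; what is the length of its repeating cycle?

Listing terms: x_1 = 7,  x_2 = 3,  x_3 = 1,  x_4 = 6,  x_5 = 4,  x_6 = 3,  x_7 = 13,  x_8 = 12,  x_9 = 4,  x_{10} = 9,  x_{11} = 1,  x_{12} = 12,  x_{13} = 7,  x_{14} = 3.
Since (x_{13}, x_{14}) = (x_1, x_2) = (7, 3) (two consecutive terms determine the rest), the sequence is periodic with period 12.

12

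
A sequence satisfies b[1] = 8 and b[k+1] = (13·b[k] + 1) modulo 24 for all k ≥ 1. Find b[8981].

12

We have b[1] = 8, b[2] = 9, b[3] = 22, b[4] = 23, b[5] = 12, b[6] = 13, b[7] = 2, b[8] = 3, b[9] = 16, b[10] = 17, b[11] = 6, b[12] = 7, b[13] = 20, b[14] = 21, b[15] = 10, b[16] = 11, b[17] = 0, b[18] = 1, b[19] = 14, b[20] = 15, b[21] = 4, b[22] = 5, b[23] = 18, b[24] = 19, b[25] = 8.
The sequence repeats with period 24.
(8981 - 1) mod 24 = 4, so b[8981] = b[5] = 12.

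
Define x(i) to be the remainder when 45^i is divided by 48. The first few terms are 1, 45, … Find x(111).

21

Computing terms: x(0) = 1, x(1) = 45, x(2) = 9, x(3) = 21, x(4) = 33, x(5) = 45.
Since x(5) = x(1) = 45, the sequence is eventually periodic: after a pre-period of length 1 it cycles with period 4.
For i ≥ 1, x(i) depends only on (i - 1) mod 4. (111 - 1) mod 4 = 2, so x(111) = x(3) = 21.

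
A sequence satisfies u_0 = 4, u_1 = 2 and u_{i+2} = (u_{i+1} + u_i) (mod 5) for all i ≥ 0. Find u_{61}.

2

Computing terms: u_0 = 4, u_1 = 2, u_2 = 1, u_3 = 3, u_4 = 4, u_5 = 2.
Since (u_4, u_5) = (u_0, u_1) = (4, 2) (two consecutive terms determine the rest), the sequence is periodic with period 4.
So u_{61} = u_{0 + ((61-0) mod 4)} = u_1 = 2.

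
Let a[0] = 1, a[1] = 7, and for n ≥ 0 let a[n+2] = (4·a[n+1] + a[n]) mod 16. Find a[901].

15

a[0] = 1,  a[1] = 7,  a[2] = 13,  a[3] = 11,  a[4] = 9,  a[5] = 15,  a[6] = 5,  a[7] = 3,  a[8] = 1,  a[9] = 7.
The sequence repeats with period 8.
So a[901] = a[0 + ((901-0) mod 8)] = a[5] = 15.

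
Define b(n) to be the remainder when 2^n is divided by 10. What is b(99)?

8

We have b(1) = 2, b(2) = 4, b(3) = 8, b(4) = 6, b(5) = 2.
The sequence repeats with period 4.
(99 - 1) mod 4 = 2, so b(99) = b(3) = 8.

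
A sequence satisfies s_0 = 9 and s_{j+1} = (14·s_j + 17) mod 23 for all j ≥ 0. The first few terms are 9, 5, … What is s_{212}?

15

Computing terms: s_0 = 9; s_1 = 5; s_2 = 18; s_3 = 16; s_4 = 11; s_5 = 10; s_6 = 19; s_7 = 7; s_8 = 0; s_9 = 17; s_{10} = 2; s_{11} = 22; s_{12} = 3; s_{13} = 13; s_{14} = 15; s_{15} = 20; s_{16} = 21; s_{17} = 12; s_{18} = 1; s_{19} = 8; s_{20} = 14; s_{21} = 6; s_{22} = 9.
Since s_{22} = s_0 = 9, the sequence is periodic with period 22.
(212 - 0) mod 22 = 14, so s_{212} = s_{14} = 15.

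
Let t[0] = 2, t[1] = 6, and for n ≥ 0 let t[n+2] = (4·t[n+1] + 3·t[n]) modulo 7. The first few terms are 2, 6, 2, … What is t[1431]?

t[0] = 2,  t[1] = 6,  t[2] = 2,  t[3] = 5,  t[4] = 5,  t[5] = 0,  t[6] = 1,  t[7] = 4,  t[8] = 5,  t[9] = 4,  t[10] = 3,  t[11] = 3,  t[12] = 0,  t[13] = 2,  t[14] = 1,  t[15] = 3,  t[16] = 1,  t[17] = 6,  t[18] = 6,  t[19] = 0,  t[20] = 4,  t[21] = 2,  t[22] = 6.
The sequence repeats with period 21.
(1431 - 0) mod 21 = 3, so t[1431] = t[3] = 5.

5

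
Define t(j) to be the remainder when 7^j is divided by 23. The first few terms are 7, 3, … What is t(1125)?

We have t(1) = 7; t(2) = 3; t(3) = 21; t(4) = 9; t(5) = 17; t(6) = 4; t(7) = 5; t(8) = 12; t(9) = 15; t(10) = 13; t(11) = 22; t(12) = 16; t(13) = 20; t(14) = 2; t(15) = 14; t(16) = 6; t(17) = 19; t(18) = 18; t(19) = 11; t(20) = 8; t(21) = 10; t(22) = 1; t(23) = 7.
Since t(23) = t(1) = 7, the sequence is periodic with period 22.
So t(1125) = t(1 + ((1125-1) mod 22)) = t(3) = 21.

21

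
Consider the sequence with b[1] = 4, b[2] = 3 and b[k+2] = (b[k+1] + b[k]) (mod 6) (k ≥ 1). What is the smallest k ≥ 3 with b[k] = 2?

Listing terms: b[1] = 4, b[2] = 3, b[3] = 1, b[4] = 4, b[5] = 5, b[6] = 3, b[7] = 2, b[8] = 5, b[9] = 1, b[10] = 0, b[11] = 1, b[12] = 1, b[13] = 2, b[14] = 3, b[15] = 5, b[16] = 2, b[17] = 1, b[18] = 3, b[19] = 4, b[20] = 1, b[21] = 5, b[22] = 0, b[23] = 5, b[24] = 5, b[25] = 4, b[26] = 3.
The sequence repeats with period 24.
The value 2 first appears (with k ≥ 3) at b[7].

7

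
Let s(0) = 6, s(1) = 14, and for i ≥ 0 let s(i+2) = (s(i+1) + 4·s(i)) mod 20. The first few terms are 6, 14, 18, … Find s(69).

14

We have s(0) = 6; s(1) = 14; s(2) = 18; s(3) = 14; s(4) = 6; s(5) = 2; s(6) = 6; s(7) = 14.
Since (s(6), s(7)) = (s(0), s(1)) = (6, 14) (two consecutive terms determine the rest), the sequence is periodic with period 6.
(69 - 0) mod 6 = 3, so s(69) = s(3) = 14.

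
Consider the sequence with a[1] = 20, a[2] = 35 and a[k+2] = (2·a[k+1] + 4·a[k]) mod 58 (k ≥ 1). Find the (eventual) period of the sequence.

28

Computing terms: a[1] = 20,  a[2] = 35,  a[3] = 34,  a[4] = 34,  a[5] = 30,  a[6] = 22,  a[7] = 48,  a[8] = 10,  a[9] = 38,  a[10] = 0,  a[11] = 36,  a[12] = 14,  a[13] = 56,  a[14] = 52,  a[15] = 38,  a[16] = 52,  a[17] = 24,  a[18] = 24,  a[19] = 28,  a[20] = 36,  a[21] = 10,  a[22] = 48,  a[23] = 20,  a[24] = 0,  a[25] = 22,  a[26] = 44,  a[27] = 2,  a[28] = 6,  a[29] = 20,  a[30] = 6,  a[31] = 34,  a[32] = 34.
Since (a[31], a[32]) = (a[3], a[4]) = (34, 34) (two consecutive terms determine the rest), the sequence is eventually periodic: after a pre-period of length 2 it cycles with period 28.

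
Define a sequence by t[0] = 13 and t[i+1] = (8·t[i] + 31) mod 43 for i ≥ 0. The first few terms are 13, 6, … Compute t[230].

t[0] = 13; t[1] = 6; t[2] = 36; t[3] = 18; t[4] = 3; t[5] = 12; t[6] = 41; t[7] = 15; t[8] = 22; t[9] = 35; t[10] = 10; t[11] = 25; t[12] = 16; t[13] = 30; t[14] = 13.
The sequence repeats with period 14.
(230 - 0) mod 14 = 6, so t[230] = t[6] = 41.

41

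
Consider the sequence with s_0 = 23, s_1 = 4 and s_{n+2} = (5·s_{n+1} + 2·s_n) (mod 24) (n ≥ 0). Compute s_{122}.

6

Listing terms: s_0 = 23; s_1 = 4; s_2 = 18; s_3 = 2; s_4 = 22; s_5 = 18; s_6 = 14; s_7 = 10; s_8 = 6; s_9 = 2; s_{10} = 22.
Since (s_9, s_{10}) = (s_3, s_4) = (2, 22) (two consecutive terms determine the rest), the sequence is eventually periodic: after a pre-period of length 3 it cycles with period 6.
For n ≥ 3, s_n depends only on (n - 3) mod 6. (122 - 3) mod 6 = 5, so s_{122} = s_8 = 6.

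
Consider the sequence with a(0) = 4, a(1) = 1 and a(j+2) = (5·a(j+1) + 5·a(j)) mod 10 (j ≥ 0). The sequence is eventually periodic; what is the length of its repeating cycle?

3

a(0) = 4,  a(1) = 1,  a(2) = 5,  a(3) = 0,  a(4) = 5,  a(5) = 5,  a(6) = 0.
Since (a(5), a(6)) = (a(2), a(3)) = (5, 0) (two consecutive terms determine the rest), the sequence is eventually periodic: after a pre-period of length 2 it cycles with period 3.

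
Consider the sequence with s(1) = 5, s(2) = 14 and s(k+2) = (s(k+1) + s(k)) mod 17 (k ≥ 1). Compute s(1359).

Listing terms: s(1) = 5,  s(2) = 14,  s(3) = 2,  s(4) = 16,  s(5) = 1,  s(6) = 0,  s(7) = 1,  s(8) = 1,  s(9) = 2,  s(10) = 3,  s(11) = 5,  s(12) = 8,  s(13) = 13,  s(14) = 4,  s(15) = 0,  s(16) = 4,  s(17) = 4,  s(18) = 8,  s(19) = 12,  s(20) = 3,  s(21) = 15,  s(22) = 1,  s(23) = 16,  s(24) = 0,  s(25) = 16,  s(26) = 16,  s(27) = 15,  s(28) = 14,  s(29) = 12,  s(30) = 9,  s(31) = 4,  s(32) = 13,  s(33) = 0,  s(34) = 13,  s(35) = 13,  s(36) = 9,  s(37) = 5,  s(38) = 14.
Since (s(37), s(38)) = (s(1), s(2)) = (5, 14) (two consecutive terms determine the rest), the sequence is periodic with period 36.
So s(1359) = s(1 + ((1359-1) mod 36)) = s(27) = 15.

15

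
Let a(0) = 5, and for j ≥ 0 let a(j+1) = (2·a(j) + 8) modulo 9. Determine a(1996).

Computing terms: a(0) = 5, a(1) = 0, a(2) = 8, a(3) = 6, a(4) = 2, a(5) = 3, a(6) = 5.
Since a(6) = a(0) = 5, the sequence is periodic with period 6.
So a(1996) = a(0 + ((1996-0) mod 6)) = a(4) = 2.

2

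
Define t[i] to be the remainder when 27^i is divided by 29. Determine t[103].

3

Listing terms: t[1] = 27; t[2] = 4; t[3] = 21; t[4] = 16; t[5] = 26; t[6] = 6; t[7] = 17; t[8] = 24; t[9] = 10; t[10] = 9; t[11] = 11; t[12] = 7; t[13] = 15; t[14] = 28; t[15] = 2; t[16] = 25; t[17] = 8; t[18] = 13; t[19] = 3; t[20] = 23; t[21] = 12; t[22] = 5; t[23] = 19; t[24] = 20; t[25] = 18; t[26] = 22; t[27] = 14; t[28] = 1; t[29] = 27.
Since t[29] = t[1] = 27, the sequence is periodic with period 28.
So t[103] = t[1 + ((103-1) mod 28)] = t[19] = 3.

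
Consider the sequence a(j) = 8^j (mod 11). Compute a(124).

Computing terms: a(0) = 1; a(1) = 8; a(2) = 9; a(3) = 6; a(4) = 4; a(5) = 10; a(6) = 3; a(7) = 2; a(8) = 5; a(9) = 7; a(10) = 1.
Since a(10) = a(0) = 1, the sequence is periodic with period 10.
(124 - 0) mod 10 = 4, so a(124) = a(4) = 4.

4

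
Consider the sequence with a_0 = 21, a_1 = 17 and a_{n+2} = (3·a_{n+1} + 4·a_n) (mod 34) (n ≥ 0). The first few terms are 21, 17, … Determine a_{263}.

31

We have a_0 = 21, a_1 = 17, a_2 = 33, a_3 = 31, a_4 = 21, a_5 = 17.
The sequence repeats with period 4.
(263 - 0) mod 4 = 3, so a_{263} = a_3 = 31.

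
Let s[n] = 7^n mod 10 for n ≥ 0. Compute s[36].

Computing terms: s[0] = 1, s[1] = 7, s[2] = 9, s[3] = 3, s[4] = 1.
Since s[4] = s[0] = 1, the sequence is periodic with period 4.
(36 - 0) mod 4 = 0, so s[36] = s[0] = 1.

1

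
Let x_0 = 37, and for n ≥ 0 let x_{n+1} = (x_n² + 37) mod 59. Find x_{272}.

x_0 = 37,  x_1 = 49,  x_2 = 19,  x_3 = 44,  x_4 = 26,  x_5 = 5,  x_6 = 3,  x_7 = 46,  x_8 = 29,  x_9 = 52,  x_{10} = 27,  x_{11} = 58,  x_{12} = 38,  x_{13} = 6,  x_{14} = 14,  x_{15} = 56,  x_{16} = 46.
Since x_{16} = x_7 = 46, the sequence is eventually periodic: after a pre-period of length 7 it cycles with period 9.
For n ≥ 7, x_n depends only on (n - 7) mod 9. (272 - 7) mod 9 = 4, so x_{272} = x_{11} = 58.

58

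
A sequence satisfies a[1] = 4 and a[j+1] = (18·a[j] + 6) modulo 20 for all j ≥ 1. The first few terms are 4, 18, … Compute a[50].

a[1] = 4, a[2] = 18, a[3] = 10, a[4] = 6, a[5] = 14, a[6] = 18.
Since a[6] = a[2] = 18, the sequence is eventually periodic: after a pre-period of length 1 it cycles with period 4.
For j ≥ 2, a[j] depends only on (j - 2) mod 4. (50 - 2) mod 4 = 0, so a[50] = a[2] = 18.

18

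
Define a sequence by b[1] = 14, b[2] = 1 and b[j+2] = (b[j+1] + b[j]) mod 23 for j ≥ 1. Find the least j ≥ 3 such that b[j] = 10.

Computing terms: b[1] = 14,  b[2] = 1,  b[3] = 15,  b[4] = 16,  b[5] = 8,  b[6] = 1,  b[7] = 9,  b[8] = 10,  b[9] = 19,  b[10] = 6,  b[11] = 2,  b[12] = 8,  b[13] = 10,  b[14] = 18,  b[15] = 5,  b[16] = 0,  b[17] = 5,  b[18] = 5,  b[19] = 10,  b[20] = 15,  b[21] = 2,  b[22] = 17,  b[23] = 19,  b[24] = 13,  b[25] = 9,  b[26] = 22,  b[27] = 8,  b[28] = 7,  b[29] = 15,  b[30] = 22,  b[31] = 14,  b[32] = 13,  b[33] = 4,  b[34] = 17,  b[35] = 21,  b[36] = 15,  b[37] = 13,  b[38] = 5,  b[39] = 18,  b[40] = 0,  b[41] = 18,  b[42] = 18,  b[43] = 13,  b[44] = 8,  b[45] = 21,  b[46] = 6,  b[47] = 4,  b[48] = 10,  b[49] = 14,  b[50] = 1.
The sequence repeats with period 48.
The value 10 first appears (with j ≥ 3) at b[8].

8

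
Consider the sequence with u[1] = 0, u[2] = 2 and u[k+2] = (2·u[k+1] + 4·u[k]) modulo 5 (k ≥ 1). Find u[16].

0

Computing terms: u[1] = 0; u[2] = 2; u[3] = 4; u[4] = 1; u[5] = 3; u[6] = 0; u[7] = 2.
Since (u[6], u[7]) = (u[1], u[2]) = (0, 2) (two consecutive terms determine the rest), the sequence is periodic with period 5.
So u[16] = u[1 + ((16-1) mod 5)] = u[1] = 0.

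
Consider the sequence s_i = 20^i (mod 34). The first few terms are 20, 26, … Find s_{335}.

We have s_1 = 20, s_2 = 26, s_3 = 10, s_4 = 30, s_5 = 22, s_6 = 32, s_7 = 28, s_8 = 16, s_9 = 14, s_{10} = 8, s_{11} = 24, s_{12} = 4, s_{13} = 12, s_{14} = 2, s_{15} = 6, s_{16} = 18, s_{17} = 20.
Since s_{17} = s_1 = 20, the sequence is periodic with period 16.
So s_{335} = s_{1 + ((335-1) mod 16)} = s_{15} = 6.

6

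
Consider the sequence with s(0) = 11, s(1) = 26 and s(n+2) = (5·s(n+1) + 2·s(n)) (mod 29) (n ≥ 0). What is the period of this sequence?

We have s(0) = 11,  s(1) = 26,  s(2) = 7,  s(3) = 0,  s(4) = 14,  s(5) = 12,  s(6) = 1,  s(7) = 0,  s(8) = 2,  s(9) = 10,  s(10) = 25,  s(11) = 0,  s(12) = 21,  s(13) = 18,  s(14) = 16,  s(15) = 0,  s(16) = 3,  s(17) = 15,  s(18) = 23,  s(19) = 0,  s(20) = 17,  s(21) = 27,  s(22) = 24,  s(23) = 0,  s(24) = 19,  s(25) = 8,  s(26) = 20,  s(27) = 0,  s(28) = 11,  s(29) = 26.
Since (s(28), s(29)) = (s(0), s(1)) = (11, 26) (two consecutive terms determine the rest), the sequence is periodic with period 28.

28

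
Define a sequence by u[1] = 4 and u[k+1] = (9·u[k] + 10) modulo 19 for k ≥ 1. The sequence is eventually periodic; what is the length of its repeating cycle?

9

Computing terms: u[1] = 4, u[2] = 8, u[3] = 6, u[4] = 7, u[5] = 16, u[6] = 2, u[7] = 9, u[8] = 15, u[9] = 12, u[10] = 4.
Since u[10] = u[1] = 4, the sequence is periodic with period 9.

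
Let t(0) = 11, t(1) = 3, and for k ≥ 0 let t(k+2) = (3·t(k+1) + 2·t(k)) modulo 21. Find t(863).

We have t(0) = 11; t(1) = 3; t(2) = 10; t(3) = 15; t(4) = 2; t(5) = 15; t(6) = 7; t(7) = 9; t(8) = 20; t(9) = 15; t(10) = 1; t(11) = 12; t(12) = 17; t(13) = 12; t(14) = 7; t(15) = 3; t(16) = 2; t(17) = 12; t(18) = 19; t(19) = 18; t(20) = 8; t(21) = 18; t(22) = 7; t(23) = 15; t(24) = 17; t(25) = 18; t(26) = 4; t(27) = 6; t(28) = 5; t(29) = 6; t(30) = 7; t(31) = 12; t(32) = 8; t(33) = 6; t(34) = 13; t(35) = 9; t(36) = 11; t(37) = 9; t(38) = 7; t(39) = 18; t(40) = 5; t(41) = 9; t(42) = 16; t(43) = 3; t(44) = 20; t(45) = 3; t(46) = 7; t(47) = 6; t(48) = 11; t(49) = 3.
Since (t(48), t(49)) = (t(0), t(1)) = (11, 3) (two consecutive terms determine the rest), the sequence is periodic with period 48.
(863 - 0) mod 48 = 47, so t(863) = t(47) = 6.

6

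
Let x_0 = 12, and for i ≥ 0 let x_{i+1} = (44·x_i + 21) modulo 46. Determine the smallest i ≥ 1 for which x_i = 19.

Computing terms: x_0 = 12; x_1 = 43; x_2 = 27; x_3 = 13; x_4 = 41; x_5 = 31; x_6 = 5; x_7 = 11; x_8 = 45; x_9 = 23; x_{10} = 21; x_{11} = 25; x_{12} = 17; x_{13} = 33; x_{14} = 1; x_{15} = 19; x_{16} = 29; x_{17} = 9; x_{18} = 3; x_{19} = 15; x_{20} = 37; x_{21} = 39; x_{22} = 35; x_{23} = 43.
Since x_{23} = x_1 = 43, the sequence is eventually periodic: after a pre-period of length 1 it cycles with period 22.
The value 19 first appears (with i ≥ 1) at x_{15}.

15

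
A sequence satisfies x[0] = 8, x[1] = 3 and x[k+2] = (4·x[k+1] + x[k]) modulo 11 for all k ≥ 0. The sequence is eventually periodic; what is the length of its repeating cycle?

10

We have x[0] = 8, x[1] = 3, x[2] = 9, x[3] = 6, x[4] = 0, x[5] = 6, x[6] = 2, x[7] = 3, x[8] = 3, x[9] = 4, x[10] = 8, x[11] = 3.
The sequence repeats with period 10.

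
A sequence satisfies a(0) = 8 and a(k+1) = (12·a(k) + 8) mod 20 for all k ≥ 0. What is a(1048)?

8

We have a(0) = 8; a(1) = 4; a(2) = 16; a(3) = 0; a(4) = 8.
The sequence repeats with period 4.
(1048 - 0) mod 4 = 0, so a(1048) = a(0) = 8.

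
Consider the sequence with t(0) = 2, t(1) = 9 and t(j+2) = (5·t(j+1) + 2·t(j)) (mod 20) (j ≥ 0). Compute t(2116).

13

We have t(0) = 2; t(1) = 9; t(2) = 9; t(3) = 3; t(4) = 13; t(5) = 11; t(6) = 1; t(7) = 7; t(8) = 17; t(9) = 19; t(10) = 9; t(11) = 3.
Since (t(10), t(11)) = (t(2), t(3)) = (9, 3) (two consecutive terms determine the rest), the sequence is eventually periodic: after a pre-period of length 2 it cycles with period 8.
For j ≥ 2, t(j) depends only on (j - 2) mod 8. (2116 - 2) mod 8 = 2, so t(2116) = t(4) = 13.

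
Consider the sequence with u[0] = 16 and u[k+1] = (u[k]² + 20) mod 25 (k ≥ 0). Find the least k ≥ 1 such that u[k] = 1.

Computing terms: u[0] = 16, u[1] = 1, u[2] = 21, u[3] = 11, u[4] = 16.
Since u[4] = u[0] = 16, the sequence is periodic with period 4.
The value 1 first appears (with k ≥ 1) at u[1].

1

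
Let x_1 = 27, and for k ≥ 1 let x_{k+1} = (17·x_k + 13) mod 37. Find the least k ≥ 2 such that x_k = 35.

Listing terms: x_1 = 27; x_2 = 28; x_3 = 8; x_4 = 1; x_5 = 30; x_6 = 5; x_7 = 24; x_8 = 14; x_9 = 29; x_{10} = 25; x_{11} = 31; x_{12} = 22; x_{13} = 17; x_{14} = 6; x_{15} = 4; x_{16} = 7; x_{17} = 21; x_{18} = 0; x_{19} = 13; x_{20} = 12; x_{21} = 32; x_{22} = 2; x_{23} = 10; x_{24} = 35; x_{25} = 16; x_{26} = 26; x_{27} = 11; x_{28} = 15; x_{29} = 9; x_{30} = 18; x_{31} = 23; x_{32} = 34; x_{33} = 36; x_{34} = 33; x_{35} = 19; x_{36} = 3; x_{37} = 27.
The sequence repeats with period 36.
The value 35 first appears (with k ≥ 2) at x_{24}.

24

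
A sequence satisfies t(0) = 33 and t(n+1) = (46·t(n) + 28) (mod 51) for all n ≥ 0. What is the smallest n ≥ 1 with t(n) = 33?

Computing terms: t(0) = 33,  t(1) = 16,  t(2) = 50,  t(3) = 33.
The sequence repeats with period 3.
The value 33 next appears (with n ≥ 1) at t(3).

3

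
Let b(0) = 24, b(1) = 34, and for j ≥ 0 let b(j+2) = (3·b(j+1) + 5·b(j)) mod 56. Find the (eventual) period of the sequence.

Computing terms: b(0) = 24; b(1) = 34; b(2) = 54; b(3) = 52; b(4) = 34; b(5) = 26; b(6) = 24; b(7) = 34.
The sequence repeats with period 6.

6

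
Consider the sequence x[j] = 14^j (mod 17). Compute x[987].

10

We have x[1] = 14,  x[2] = 9,  x[3] = 7,  x[4] = 13,  x[5] = 12,  x[6] = 15,  x[7] = 6,  x[8] = 16,  x[9] = 3,  x[10] = 8,  x[11] = 10,  x[12] = 4,  x[13] = 5,  x[14] = 2,  x[15] = 11,  x[16] = 1,  x[17] = 14.
The sequence repeats with period 16.
So x[987] = x[1 + ((987-1) mod 16)] = x[11] = 10.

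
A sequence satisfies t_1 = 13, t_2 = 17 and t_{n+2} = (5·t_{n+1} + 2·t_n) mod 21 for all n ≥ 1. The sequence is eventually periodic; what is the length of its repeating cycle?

48

Computing terms: t_1 = 13,  t_2 = 17,  t_3 = 6,  t_4 = 1,  t_5 = 17,  t_6 = 3,  t_7 = 7,  t_8 = 20,  t_9 = 9,  t_{10} = 1,  t_{11} = 2,  t_{12} = 12,  t_{13} = 1,  t_{14} = 8,  t_{15} = 0,  t_{16} = 16,  t_{17} = 17,  t_{18} = 12,  t_{19} = 10,  t_{20} = 11,  t_{21} = 12,  t_{22} = 19,  t_{23} = 14,  t_{24} = 3,  t_{25} = 1,  t_{26} = 11,  t_{27} = 15,  t_{28} = 13,  t_{29} = 11,  t_{30} = 18,  t_{31} = 7,  t_{32} = 8,  t_{33} = 12,  t_{34} = 13,  t_{35} = 5,  t_{36} = 9,  t_{37} = 13,  t_{38} = 20,  t_{39} = 0,  t_{40} = 19,  t_{41} = 11,  t_{42} = 9,  t_{43} = 4,  t_{44} = 17,  t_{45} = 9,  t_{46} = 16,  t_{47} = 14,  t_{48} = 18,  t_{49} = 13,  t_{50} = 17.
The sequence repeats with period 48.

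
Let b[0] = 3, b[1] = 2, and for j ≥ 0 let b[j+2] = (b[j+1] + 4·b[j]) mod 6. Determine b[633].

Listing terms: b[0] = 3, b[1] = 2, b[2] = 2, b[3] = 4, b[4] = 0, b[5] = 4, b[6] = 4, b[7] = 2, b[8] = 0, b[9] = 2, b[10] = 2.
Since (b[9], b[10]) = (b[1], b[2]) = (2, 2) (two consecutive terms determine the rest), the sequence is eventually periodic: after a pre-period of length 1 it cycles with period 8.
For j ≥ 1, b[j] depends only on (j - 1) mod 8. (633 - 1) mod 8 = 0, so b[633] = b[1] = 2.

2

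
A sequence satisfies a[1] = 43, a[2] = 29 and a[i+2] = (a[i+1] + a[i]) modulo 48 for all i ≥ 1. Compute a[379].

39

Listing terms: a[1] = 43, a[2] = 29, a[3] = 24, a[4] = 5, a[5] = 29, a[6] = 34, a[7] = 15, a[8] = 1, a[9] = 16, a[10] = 17, a[11] = 33, a[12] = 2, a[13] = 35, a[14] = 37, a[15] = 24, a[16] = 13, a[17] = 37, a[18] = 2, a[19] = 39, a[20] = 41, a[21] = 32, a[22] = 25, a[23] = 9, a[24] = 34, a[25] = 43, a[26] = 29.
Since (a[25], a[26]) = (a[1], a[2]) = (43, 29) (two consecutive terms determine the rest), the sequence is periodic with period 24.
(379 - 1) mod 24 = 18, so a[379] = a[19] = 39.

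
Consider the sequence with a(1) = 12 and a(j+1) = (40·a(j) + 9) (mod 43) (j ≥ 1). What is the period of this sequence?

Listing terms: a(1) = 12,  a(2) = 16,  a(3) = 4,  a(4) = 40,  a(5) = 18,  a(6) = 41,  a(7) = 15,  a(8) = 7,  a(9) = 31,  a(10) = 2,  a(11) = 3,  a(12) = 0,  a(13) = 9,  a(14) = 25,  a(15) = 20,  a(16) = 35,  a(17) = 33,  a(18) = 39,  a(19) = 21,  a(20) = 32,  a(21) = 42,  a(22) = 12.
The sequence repeats with period 21.

21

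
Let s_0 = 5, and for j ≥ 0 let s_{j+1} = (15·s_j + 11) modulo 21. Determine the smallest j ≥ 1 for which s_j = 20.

Computing terms: s_0 = 5,  s_1 = 2,  s_2 = 20,  s_3 = 17,  s_4 = 14,  s_5 = 11,  s_6 = 8,  s_7 = 5.
The sequence repeats with period 7.
The value 20 first appears (with j ≥ 1) at s_2.

2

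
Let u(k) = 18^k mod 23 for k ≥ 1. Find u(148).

Listing terms: u(1) = 18,  u(2) = 2,  u(3) = 13,  u(4) = 4,  u(5) = 3,  u(6) = 8,  u(7) = 6,  u(8) = 16,  u(9) = 12,  u(10) = 9,  u(11) = 1,  u(12) = 18.
Since u(12) = u(1) = 18, the sequence is periodic with period 11.
(148 - 1) mod 11 = 4, so u(148) = u(5) = 3.

3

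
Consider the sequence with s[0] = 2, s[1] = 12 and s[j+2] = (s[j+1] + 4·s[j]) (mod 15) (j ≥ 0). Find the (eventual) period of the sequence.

24

Listing terms: s[0] = 2; s[1] = 12; s[2] = 5; s[3] = 8; s[4] = 13; s[5] = 0; s[6] = 7; s[7] = 7; s[8] = 5; s[9] = 3; s[10] = 8; s[11] = 5; s[12] = 7; s[13] = 12; s[14] = 10; s[15] = 13; s[16] = 8; s[17] = 0; s[18] = 2; s[19] = 2; s[20] = 10; s[21] = 3; s[22] = 13; s[23] = 10; s[24] = 2; s[25] = 12.
Since (s[24], s[25]) = (s[0], s[1]) = (2, 12) (two consecutive terms determine the rest), the sequence is periodic with period 24.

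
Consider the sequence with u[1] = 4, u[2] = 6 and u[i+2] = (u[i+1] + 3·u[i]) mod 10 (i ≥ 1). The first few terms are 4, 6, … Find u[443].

0

Listing terms: u[1] = 4; u[2] = 6; u[3] = 8; u[4] = 6; u[5] = 0; u[6] = 8; u[7] = 8; u[8] = 2; u[9] = 6; u[10] = 2; u[11] = 0; u[12] = 6; u[13] = 6; u[14] = 4; u[15] = 2; u[16] = 4; u[17] = 0; u[18] = 2; u[19] = 2; u[20] = 8; u[21] = 4; u[22] = 8; u[23] = 0; u[24] = 4; u[25] = 4; u[26] = 6.
The sequence repeats with period 24.
So u[443] = u[1 + ((443-1) mod 24)] = u[11] = 0.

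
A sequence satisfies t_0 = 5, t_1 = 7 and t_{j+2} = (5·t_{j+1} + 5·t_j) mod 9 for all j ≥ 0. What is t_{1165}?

4

We have t_0 = 5,  t_1 = 7,  t_2 = 6,  t_3 = 2,  t_4 = 4,  t_5 = 3,  t_6 = 8,  t_7 = 1,  t_8 = 0,  t_9 = 5,  t_{10} = 7.
The sequence repeats with period 9.
So t_{1165} = t_{0 + ((1165-0) mod 9)} = t_4 = 4.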